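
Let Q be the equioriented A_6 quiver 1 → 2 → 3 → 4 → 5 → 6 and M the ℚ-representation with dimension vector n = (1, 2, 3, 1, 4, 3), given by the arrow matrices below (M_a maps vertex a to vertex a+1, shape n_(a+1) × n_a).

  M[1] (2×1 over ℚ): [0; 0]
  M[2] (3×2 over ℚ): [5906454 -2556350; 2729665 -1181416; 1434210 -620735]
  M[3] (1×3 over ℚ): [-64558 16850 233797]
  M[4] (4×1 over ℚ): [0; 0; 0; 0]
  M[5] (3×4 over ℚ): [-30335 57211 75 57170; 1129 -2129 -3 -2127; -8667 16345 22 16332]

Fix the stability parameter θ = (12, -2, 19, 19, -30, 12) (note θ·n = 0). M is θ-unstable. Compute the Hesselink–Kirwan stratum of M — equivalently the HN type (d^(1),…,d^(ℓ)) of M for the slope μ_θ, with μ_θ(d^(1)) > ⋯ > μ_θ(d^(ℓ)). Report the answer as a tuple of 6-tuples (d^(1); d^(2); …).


Barcode: M ≅ I[1,1], I[2,3], I[2,4], I[3,3], I[5,5], I[5,6]^3. HN layers by μ_θ (4 steps, strictly decreasing):
  μ^(1)=19; μ^(2)=12; μ^(3)=-2; μ^(4)=-30

((0, 0, 3, 1, 0, 0); (1, 0, 0, 0, 0, 3); (0, 2, 0, 0, 0, 0); (0, 0, 0, 0, 4, 0))


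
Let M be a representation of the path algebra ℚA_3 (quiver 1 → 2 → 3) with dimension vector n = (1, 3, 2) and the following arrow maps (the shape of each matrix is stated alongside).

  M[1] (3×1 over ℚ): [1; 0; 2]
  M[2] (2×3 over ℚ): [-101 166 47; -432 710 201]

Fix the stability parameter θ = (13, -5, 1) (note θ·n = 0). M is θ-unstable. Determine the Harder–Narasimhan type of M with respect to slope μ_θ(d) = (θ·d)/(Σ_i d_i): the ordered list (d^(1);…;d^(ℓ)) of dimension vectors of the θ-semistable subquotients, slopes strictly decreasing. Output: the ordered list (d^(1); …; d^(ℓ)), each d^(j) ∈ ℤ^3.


Interval decomposition of M: I[1,3], I[2,2], I[2,3].
HN type (ℓ=3): μ^(1)=3; μ^(2)=1; μ^(3)=-5

((1, 1, 1); (0, 0, 1); (0, 2, 0))


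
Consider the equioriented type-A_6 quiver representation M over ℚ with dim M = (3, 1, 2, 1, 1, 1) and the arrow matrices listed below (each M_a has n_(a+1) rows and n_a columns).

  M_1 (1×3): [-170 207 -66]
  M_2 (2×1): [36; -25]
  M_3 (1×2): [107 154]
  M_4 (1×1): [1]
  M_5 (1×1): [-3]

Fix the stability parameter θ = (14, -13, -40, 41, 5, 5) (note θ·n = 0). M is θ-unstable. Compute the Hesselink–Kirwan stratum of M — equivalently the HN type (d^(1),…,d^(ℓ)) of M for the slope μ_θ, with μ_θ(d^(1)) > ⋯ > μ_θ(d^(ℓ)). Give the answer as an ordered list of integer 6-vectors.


Barcode: M ≅ I[1,1]^2, I[1,6], I[3,3]. HN layers by μ_θ (4 steps, strictly decreasing):
  μ^(1)=17; μ^(2)=14; μ^(3)=-13; μ^(4)=-40

((0, 0, 0, 1, 1, 1); (2, 0, 0, 0, 0, 0); (1, 1, 1, 0, 0, 0); (0, 0, 1, 0, 0, 0))


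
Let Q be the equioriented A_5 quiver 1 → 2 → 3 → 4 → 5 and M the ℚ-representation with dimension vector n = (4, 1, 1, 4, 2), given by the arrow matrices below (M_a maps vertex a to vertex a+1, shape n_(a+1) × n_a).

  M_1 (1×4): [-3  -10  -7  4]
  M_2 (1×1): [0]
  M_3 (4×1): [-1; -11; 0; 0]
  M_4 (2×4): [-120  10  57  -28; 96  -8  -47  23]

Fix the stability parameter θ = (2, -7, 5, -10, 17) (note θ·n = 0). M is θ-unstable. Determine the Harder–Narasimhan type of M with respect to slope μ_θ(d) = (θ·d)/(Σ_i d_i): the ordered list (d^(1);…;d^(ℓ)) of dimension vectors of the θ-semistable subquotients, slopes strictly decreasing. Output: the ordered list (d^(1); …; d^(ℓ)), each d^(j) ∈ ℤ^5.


Via rank(M_{q-1}∘⋯∘M_p): M ≅ I[1,1]^3, I[1,2], I[3,5], I[4,4]^2, I[4,5].
μ_θ-semistable layers: μ^(1)=17; μ^(2)=2; μ^(3)=-5/2; μ^(4)=-10

((0, 0, 0, 0, 2); (3, 0, 0, 0, 0); (1, 1, 1, 1, 0); (0, 0, 0, 3, 0))


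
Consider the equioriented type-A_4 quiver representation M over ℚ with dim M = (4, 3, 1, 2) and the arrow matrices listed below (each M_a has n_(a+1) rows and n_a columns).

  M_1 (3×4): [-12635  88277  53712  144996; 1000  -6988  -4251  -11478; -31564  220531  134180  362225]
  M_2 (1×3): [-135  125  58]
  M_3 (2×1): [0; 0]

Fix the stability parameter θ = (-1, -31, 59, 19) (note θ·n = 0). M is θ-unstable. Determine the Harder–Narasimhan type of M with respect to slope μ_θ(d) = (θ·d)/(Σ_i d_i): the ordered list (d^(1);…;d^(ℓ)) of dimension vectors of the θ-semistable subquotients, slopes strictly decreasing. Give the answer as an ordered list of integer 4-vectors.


Interval decomposition of M: I[1,1], I[1,2]^2, I[1,3], I[4,4]^2.
HN type (ℓ=4): μ^(1)=59; μ^(2)=19; μ^(3)=-1; μ^(4)=-16

((0, 0, 1, 0); (0, 0, 0, 2); (1, 0, 0, 0); (3, 3, 0, 0))


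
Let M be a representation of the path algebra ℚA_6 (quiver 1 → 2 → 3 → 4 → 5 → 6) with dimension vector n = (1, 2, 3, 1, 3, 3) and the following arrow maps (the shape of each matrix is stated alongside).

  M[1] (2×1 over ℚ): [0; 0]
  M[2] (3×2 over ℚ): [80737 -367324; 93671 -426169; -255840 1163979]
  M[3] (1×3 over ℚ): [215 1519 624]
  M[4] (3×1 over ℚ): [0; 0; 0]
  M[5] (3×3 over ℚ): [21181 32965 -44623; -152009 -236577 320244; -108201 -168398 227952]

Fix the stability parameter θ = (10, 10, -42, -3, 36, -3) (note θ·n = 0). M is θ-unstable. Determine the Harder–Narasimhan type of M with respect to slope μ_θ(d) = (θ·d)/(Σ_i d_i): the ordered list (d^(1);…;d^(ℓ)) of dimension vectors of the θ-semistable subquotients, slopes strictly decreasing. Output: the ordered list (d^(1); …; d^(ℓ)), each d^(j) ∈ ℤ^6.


Via rank(M_{q-1}∘⋯∘M_p): M ≅ I[1,1], I[2,3], I[2,4], I[3,3], I[5,6]^3.
μ_θ-semistable layers: μ^(1)=33/2; μ^(2)=10; μ^(3)=-3; μ^(4)=-16; μ^(5)=-42

((0, 0, 0, 0, 3, 3); (1, 0, 0, 0, 0, 0); (0, 0, 0, 1, 0, 0); (0, 2, 2, 0, 0, 0); (0, 0, 1, 0, 0, 0))


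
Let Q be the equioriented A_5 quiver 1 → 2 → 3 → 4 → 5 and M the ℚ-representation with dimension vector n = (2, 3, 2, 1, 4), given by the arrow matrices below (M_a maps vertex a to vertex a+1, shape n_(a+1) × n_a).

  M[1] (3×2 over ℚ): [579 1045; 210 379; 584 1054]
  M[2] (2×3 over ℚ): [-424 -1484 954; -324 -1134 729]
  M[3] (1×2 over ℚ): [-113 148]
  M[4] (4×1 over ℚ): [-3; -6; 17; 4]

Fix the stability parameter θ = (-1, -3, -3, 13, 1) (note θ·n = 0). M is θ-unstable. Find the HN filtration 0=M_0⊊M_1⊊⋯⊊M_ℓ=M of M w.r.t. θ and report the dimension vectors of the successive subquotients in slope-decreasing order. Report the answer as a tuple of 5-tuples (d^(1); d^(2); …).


Interval decomposition of M: I[1,2]^2, I[2,5], I[3,3], I[5,5]^3.
HN type (ℓ=4): μ^(1)=7; μ^(2)=1; μ^(3)=-2; μ^(4)=-3

((0, 0, 0, 1, 1); (0, 0, 0, 0, 3); (2, 2, 0, 0, 0); (0, 1, 2, 0, 0))


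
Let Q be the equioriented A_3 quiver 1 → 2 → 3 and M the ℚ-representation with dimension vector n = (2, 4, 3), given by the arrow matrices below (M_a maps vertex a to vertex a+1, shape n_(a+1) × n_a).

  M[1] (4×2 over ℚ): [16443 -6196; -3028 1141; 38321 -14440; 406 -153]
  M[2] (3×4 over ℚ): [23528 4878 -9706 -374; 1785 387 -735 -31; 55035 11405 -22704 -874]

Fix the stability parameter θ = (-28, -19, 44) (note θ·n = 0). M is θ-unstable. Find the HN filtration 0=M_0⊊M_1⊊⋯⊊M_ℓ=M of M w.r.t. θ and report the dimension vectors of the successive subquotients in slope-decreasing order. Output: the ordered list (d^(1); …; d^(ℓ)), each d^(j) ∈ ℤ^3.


Via rank(M_{q-1}∘⋯∘M_p): M ≅ I[1,3]^2, I[2,2], I[2,3].
μ_θ-semistable layers: μ^(1)=44; μ^(2)=-19; μ^(3)=-28

((0, 0, 3); (0, 4, 0); (2, 0, 0))


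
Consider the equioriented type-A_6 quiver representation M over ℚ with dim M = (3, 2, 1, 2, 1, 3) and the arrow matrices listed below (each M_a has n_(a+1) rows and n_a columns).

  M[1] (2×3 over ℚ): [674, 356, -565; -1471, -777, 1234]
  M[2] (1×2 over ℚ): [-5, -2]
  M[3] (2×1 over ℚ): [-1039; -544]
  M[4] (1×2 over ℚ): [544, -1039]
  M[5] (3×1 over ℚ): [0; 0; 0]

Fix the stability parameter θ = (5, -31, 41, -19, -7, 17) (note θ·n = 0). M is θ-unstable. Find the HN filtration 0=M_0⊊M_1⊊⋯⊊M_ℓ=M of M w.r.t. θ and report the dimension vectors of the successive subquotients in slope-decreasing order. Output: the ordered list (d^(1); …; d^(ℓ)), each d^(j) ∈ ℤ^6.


Interval decomposition of M: I[1,1], I[1,2], I[1,4], I[4,5], I[6,6]^3.
HN type (ℓ=6): μ^(1)=17; μ^(2)=11; μ^(3)=5; μ^(4)=-7; μ^(5)=-13; μ^(6)=-19

((0, 0, 0, 0, 0, 3); (0, 0, 1, 1, 0, 0); (1, 0, 0, 0, 0, 0); (0, 0, 0, 0, 1, 0); (2, 2, 0, 0, 0, 0); (0, 0, 0, 1, 0, 0))


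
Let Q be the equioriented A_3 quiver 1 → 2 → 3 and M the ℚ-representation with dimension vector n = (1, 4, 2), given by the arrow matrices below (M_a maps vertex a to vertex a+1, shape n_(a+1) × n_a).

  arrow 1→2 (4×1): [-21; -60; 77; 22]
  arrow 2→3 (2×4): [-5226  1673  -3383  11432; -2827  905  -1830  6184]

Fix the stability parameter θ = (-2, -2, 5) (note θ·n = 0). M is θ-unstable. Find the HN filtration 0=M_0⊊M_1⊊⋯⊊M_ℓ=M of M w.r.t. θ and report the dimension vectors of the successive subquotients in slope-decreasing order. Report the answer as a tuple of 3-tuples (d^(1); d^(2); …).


Interval decomposition of M: I[1,3], I[2,2]^2, I[2,3].
HN type (ℓ=2): μ^(1)=5; μ^(2)=-2

((0, 0, 2); (1, 4, 0))


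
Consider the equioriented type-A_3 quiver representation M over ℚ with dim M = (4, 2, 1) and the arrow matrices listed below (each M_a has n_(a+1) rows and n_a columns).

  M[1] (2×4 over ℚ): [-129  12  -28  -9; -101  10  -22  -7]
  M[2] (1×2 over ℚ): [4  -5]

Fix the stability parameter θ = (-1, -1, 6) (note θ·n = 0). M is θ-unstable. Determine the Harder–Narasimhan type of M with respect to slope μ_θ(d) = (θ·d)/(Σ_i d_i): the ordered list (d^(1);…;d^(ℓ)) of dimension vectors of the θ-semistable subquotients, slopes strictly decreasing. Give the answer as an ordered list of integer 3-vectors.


Via rank(M_{q-1}∘⋯∘M_p): M ≅ I[1,1]^2, I[1,2], I[1,3].
μ_θ-semistable layers: μ^(1)=6; μ^(2)=-1

((0, 0, 1); (4, 2, 0))


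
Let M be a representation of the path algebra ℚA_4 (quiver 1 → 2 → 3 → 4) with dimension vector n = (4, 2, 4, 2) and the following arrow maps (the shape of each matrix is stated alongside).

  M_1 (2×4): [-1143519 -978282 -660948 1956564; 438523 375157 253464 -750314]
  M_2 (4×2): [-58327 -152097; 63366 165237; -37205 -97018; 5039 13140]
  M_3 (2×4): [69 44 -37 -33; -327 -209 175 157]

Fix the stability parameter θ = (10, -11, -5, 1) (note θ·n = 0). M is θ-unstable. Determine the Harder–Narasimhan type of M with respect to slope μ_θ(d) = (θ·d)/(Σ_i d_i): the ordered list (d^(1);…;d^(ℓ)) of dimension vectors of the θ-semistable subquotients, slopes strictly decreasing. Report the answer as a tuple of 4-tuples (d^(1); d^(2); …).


Barcode: M ≅ I[1,1]^2, I[1,4]^2, I[3,3]^2. HN layers by μ_θ (4 steps, strictly decreasing):
  μ^(1)=10; μ^(2)=1; μ^(3)=-2; μ^(4)=-5

((2, 0, 0, 0); (0, 0, 0, 2); (2, 2, 2, 0); (0, 0, 2, 0))


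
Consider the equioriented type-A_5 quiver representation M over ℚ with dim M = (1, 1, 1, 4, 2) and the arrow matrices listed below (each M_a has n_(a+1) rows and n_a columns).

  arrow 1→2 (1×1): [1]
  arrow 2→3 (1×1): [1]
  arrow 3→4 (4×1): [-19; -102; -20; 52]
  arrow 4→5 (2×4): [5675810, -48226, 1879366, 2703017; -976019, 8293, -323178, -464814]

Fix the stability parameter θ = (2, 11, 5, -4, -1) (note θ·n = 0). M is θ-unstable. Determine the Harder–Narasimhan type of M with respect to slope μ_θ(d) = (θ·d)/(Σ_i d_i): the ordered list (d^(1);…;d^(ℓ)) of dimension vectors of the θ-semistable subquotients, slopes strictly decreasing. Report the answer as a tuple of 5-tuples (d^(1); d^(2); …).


Barcode: M ≅ I[1,5], I[4,4]^2, I[4,5]. HN layers by μ_θ (4 steps, strictly decreasing):
  μ^(1)=11/4; μ^(2)=2; μ^(3)=-1; μ^(4)=-4

((0, 1, 1, 1, 1); (1, 0, 0, 0, 0); (0, 0, 0, 0, 1); (0, 0, 0, 3, 0))


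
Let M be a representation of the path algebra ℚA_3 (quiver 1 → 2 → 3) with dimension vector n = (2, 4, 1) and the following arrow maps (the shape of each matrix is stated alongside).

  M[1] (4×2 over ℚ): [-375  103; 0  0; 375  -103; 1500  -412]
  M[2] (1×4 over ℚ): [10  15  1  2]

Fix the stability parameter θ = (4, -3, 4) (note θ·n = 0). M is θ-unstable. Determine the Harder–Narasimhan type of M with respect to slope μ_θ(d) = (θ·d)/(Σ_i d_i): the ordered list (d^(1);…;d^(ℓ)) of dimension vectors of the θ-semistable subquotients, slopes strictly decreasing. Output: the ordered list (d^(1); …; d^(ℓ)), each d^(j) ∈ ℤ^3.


Interval decomposition of M: I[1,1], I[1,3], I[2,2]^3.
HN type (ℓ=3): μ^(1)=4; μ^(2)=1/2; μ^(3)=-3

((1, 0, 1); (1, 1, 0); (0, 3, 0))


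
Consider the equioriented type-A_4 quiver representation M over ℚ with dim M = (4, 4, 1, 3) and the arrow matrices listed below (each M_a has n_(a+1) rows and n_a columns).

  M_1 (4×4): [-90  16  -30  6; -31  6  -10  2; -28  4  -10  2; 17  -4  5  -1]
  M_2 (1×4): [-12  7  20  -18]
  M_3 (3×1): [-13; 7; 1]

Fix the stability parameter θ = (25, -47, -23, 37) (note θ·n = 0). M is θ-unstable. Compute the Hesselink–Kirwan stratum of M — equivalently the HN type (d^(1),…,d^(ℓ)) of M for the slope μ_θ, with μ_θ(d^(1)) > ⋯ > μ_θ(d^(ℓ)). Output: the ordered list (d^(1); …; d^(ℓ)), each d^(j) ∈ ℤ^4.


Via rank(M_{q-1}∘⋯∘M_p): M ≅ I[1,1]^2, I[1,2], I[1,4], I[2,2]^2, I[4,4]^2.
μ_θ-semistable layers: μ^(1)=37; μ^(2)=25; μ^(3)=-11; μ^(4)=-15; μ^(5)=-47

((0, 0, 0, 3); (2, 0, 0, 0); (1, 1, 0, 0); (1, 1, 1, 0); (0, 2, 0, 0))


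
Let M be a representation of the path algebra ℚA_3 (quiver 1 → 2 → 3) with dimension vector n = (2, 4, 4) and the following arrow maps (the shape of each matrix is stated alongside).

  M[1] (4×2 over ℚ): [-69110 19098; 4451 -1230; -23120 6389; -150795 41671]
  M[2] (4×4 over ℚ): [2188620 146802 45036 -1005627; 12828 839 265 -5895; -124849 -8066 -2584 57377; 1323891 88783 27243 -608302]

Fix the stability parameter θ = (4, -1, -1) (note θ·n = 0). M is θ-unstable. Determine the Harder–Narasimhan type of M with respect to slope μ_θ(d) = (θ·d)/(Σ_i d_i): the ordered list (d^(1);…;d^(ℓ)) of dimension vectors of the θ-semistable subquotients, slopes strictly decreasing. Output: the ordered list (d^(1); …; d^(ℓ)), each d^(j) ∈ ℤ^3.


Barcode: M ≅ I[1,2], I[1,3], I[2,3]^2, I[3,3]. HN layers by μ_θ (3 steps, strictly decreasing):
  μ^(1)=3/2; μ^(2)=2/3; μ^(3)=-1

((1, 1, 0); (1, 1, 1); (0, 2, 3))


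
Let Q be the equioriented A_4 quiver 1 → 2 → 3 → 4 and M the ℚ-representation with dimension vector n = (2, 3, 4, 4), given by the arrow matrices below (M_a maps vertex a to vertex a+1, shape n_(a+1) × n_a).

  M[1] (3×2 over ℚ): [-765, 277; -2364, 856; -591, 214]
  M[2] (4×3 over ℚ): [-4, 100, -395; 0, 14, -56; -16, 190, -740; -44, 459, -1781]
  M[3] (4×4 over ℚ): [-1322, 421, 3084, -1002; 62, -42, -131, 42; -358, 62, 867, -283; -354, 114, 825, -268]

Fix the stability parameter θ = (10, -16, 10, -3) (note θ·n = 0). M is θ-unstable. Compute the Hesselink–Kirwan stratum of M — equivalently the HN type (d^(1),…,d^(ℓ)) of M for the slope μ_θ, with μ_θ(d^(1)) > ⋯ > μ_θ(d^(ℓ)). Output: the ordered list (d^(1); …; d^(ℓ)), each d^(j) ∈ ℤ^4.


Interval decomposition of M: I[1,2], I[1,4], I[2,3], I[3,4]^2, I[4,4].
HN type (ℓ=4): μ^(1)=10; μ^(2)=7/2; μ^(3)=-3; μ^(4)=-16

((0, 0, 1, 0); (0, 0, 3, 3); (2, 2, 0, 1); (0, 1, 0, 0))


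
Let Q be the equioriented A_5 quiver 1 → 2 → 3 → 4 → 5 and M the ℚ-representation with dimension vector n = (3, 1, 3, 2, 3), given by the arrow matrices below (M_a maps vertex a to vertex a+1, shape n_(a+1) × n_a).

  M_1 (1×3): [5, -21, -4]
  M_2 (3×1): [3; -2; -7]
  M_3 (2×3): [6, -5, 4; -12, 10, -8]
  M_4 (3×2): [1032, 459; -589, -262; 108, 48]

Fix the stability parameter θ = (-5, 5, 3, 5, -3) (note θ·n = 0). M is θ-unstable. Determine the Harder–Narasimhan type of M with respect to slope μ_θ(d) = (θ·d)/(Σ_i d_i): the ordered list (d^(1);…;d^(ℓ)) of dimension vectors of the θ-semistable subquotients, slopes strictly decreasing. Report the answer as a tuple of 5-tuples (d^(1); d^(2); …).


Via rank(M_{q-1}∘⋯∘M_p): M ≅ I[1,1]^2, I[1,3], I[3,3], I[3,5], I[4,5], I[5,5].
μ_θ-semistable layers: μ^(1)=4; μ^(2)=3; μ^(3)=5/3; μ^(4)=1; μ^(5)=-3; μ^(6)=-5

((0, 1, 1, 0, 0); (0, 0, 1, 0, 0); (0, 0, 1, 1, 1); (0, 0, 0, 1, 1); (0, 0, 0, 0, 1); (3, 0, 0, 0, 0))


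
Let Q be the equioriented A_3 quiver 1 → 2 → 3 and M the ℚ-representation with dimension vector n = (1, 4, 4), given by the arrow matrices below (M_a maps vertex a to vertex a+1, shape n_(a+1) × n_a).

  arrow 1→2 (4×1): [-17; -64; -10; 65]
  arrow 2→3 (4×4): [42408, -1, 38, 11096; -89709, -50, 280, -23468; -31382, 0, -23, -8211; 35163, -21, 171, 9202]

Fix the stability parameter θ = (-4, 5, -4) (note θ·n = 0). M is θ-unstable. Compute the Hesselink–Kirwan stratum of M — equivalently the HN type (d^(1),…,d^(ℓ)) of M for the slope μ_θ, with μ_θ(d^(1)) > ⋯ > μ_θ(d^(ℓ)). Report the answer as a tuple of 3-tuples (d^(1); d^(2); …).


Interval decomposition of M: I[1,3], I[2,3]^3.
HN type (ℓ=2): μ^(1)=1/2; μ^(2)=-4

((0, 4, 4); (1, 0, 0))


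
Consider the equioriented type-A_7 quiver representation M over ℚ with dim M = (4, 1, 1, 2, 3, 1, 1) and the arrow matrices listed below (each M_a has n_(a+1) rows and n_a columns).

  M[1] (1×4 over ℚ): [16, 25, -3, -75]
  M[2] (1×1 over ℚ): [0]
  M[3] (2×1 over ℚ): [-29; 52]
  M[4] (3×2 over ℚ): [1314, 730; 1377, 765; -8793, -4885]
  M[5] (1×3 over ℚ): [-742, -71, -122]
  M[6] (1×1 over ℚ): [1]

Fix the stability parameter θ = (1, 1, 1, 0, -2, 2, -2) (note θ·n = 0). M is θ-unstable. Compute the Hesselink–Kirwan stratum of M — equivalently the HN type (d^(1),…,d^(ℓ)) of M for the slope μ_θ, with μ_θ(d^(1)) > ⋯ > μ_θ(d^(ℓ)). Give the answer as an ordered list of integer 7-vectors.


Interval decomposition of M: I[1,1]^3, I[1,2], I[3,7], I[4,4], I[5,5]^2.
HN type (ℓ=4): μ^(1)=1; μ^(2)=0; μ^(3)=-1/3; μ^(4)=-2

((4, 1, 0, 0, 0, 0, 0); (0, 0, 0, 1, 0, 1, 1); (0, 0, 1, 1, 1, 0, 0); (0, 0, 0, 0, 2, 0, 0))


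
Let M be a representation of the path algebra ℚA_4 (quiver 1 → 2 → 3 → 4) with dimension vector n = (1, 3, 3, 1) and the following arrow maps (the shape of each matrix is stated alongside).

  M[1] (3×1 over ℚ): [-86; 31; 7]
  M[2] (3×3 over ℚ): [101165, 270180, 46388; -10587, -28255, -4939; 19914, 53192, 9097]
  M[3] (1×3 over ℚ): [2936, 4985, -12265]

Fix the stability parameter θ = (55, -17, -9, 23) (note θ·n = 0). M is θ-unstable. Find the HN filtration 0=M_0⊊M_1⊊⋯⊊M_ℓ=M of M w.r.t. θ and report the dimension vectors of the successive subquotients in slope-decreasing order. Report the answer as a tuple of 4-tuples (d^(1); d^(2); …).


Interval decomposition of M: I[1,4], I[2,3]^2.
HN type (ℓ=4): μ^(1)=23; μ^(2)=29/3; μ^(3)=-9; μ^(4)=-17

((0, 0, 0, 1); (1, 1, 1, 0); (0, 0, 2, 0); (0, 2, 0, 0))


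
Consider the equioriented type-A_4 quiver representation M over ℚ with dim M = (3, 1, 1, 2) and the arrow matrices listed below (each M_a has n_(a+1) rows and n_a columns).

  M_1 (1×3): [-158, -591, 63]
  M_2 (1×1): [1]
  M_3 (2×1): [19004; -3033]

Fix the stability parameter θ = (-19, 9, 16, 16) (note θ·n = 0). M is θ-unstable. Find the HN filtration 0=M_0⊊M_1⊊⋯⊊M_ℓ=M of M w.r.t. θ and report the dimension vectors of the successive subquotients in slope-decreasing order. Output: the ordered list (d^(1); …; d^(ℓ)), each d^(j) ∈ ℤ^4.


Barcode: M ≅ I[1,1]^2, I[1,4], I[4,4]. HN layers by μ_θ (3 steps, strictly decreasing):
  μ^(1)=16; μ^(2)=9; μ^(3)=-19

((0, 0, 1, 2); (0, 1, 0, 0); (3, 0, 0, 0))


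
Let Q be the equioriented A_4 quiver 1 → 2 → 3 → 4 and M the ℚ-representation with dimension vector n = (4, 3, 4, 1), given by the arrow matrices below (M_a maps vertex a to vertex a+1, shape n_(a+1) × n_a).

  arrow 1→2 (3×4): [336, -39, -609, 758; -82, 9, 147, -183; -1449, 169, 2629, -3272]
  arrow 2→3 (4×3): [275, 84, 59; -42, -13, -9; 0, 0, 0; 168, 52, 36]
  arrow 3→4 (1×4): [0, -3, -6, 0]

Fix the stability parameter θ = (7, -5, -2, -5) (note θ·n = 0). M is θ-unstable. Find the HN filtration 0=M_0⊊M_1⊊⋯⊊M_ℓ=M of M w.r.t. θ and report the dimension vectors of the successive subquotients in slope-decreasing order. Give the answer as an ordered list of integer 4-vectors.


Interval decomposition of M: I[1,1], I[1,2], I[1,3], I[1,4], I[3,3]^2.
HN type (ℓ=5): μ^(1)=7; μ^(2)=1; μ^(3)=0; μ^(4)=-5/4; μ^(5)=-2

((1, 0, 0, 0); (1, 1, 0, 0); (1, 1, 1, 0); (1, 1, 1, 1); (0, 0, 2, 0))


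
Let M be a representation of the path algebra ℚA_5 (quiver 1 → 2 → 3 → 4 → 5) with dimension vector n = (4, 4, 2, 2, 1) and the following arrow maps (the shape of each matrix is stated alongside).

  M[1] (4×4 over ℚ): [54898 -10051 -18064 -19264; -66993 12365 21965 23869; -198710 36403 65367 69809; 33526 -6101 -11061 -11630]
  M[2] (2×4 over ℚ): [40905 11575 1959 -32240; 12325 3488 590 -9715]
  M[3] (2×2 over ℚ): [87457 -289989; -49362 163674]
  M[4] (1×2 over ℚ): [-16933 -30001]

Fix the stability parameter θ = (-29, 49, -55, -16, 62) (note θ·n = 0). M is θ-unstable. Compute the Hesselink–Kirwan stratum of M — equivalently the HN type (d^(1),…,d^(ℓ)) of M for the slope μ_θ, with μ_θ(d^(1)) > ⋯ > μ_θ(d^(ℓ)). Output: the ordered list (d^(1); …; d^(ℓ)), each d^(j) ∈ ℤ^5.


Interval decomposition of M: I[1,2]^2, I[1,3], I[1,5], I[4,4].
HN type (ℓ=6): μ^(1)=62; μ^(2)=49; μ^(3)=-3; μ^(4)=-22/3; μ^(5)=-16; μ^(6)=-29

((0, 0, 0, 0, 1); (0, 2, 0, 0, 0); (0, 1, 1, 0, 0); (0, 1, 1, 1, 0); (0, 0, 0, 1, 0); (4, 0, 0, 0, 0))


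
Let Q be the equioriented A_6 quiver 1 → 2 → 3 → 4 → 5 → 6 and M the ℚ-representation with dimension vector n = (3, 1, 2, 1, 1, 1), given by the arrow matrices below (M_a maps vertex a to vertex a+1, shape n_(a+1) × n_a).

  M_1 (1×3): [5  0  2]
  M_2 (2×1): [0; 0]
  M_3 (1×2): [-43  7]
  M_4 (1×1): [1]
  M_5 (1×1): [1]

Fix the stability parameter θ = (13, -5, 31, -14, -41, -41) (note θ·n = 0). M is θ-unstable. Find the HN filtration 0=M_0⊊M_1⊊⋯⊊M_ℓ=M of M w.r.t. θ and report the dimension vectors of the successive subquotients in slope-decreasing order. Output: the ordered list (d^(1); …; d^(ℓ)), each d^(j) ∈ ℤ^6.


Via rank(M_{q-1}∘⋯∘M_p): M ≅ I[1,1]^2, I[1,2], I[3,3], I[3,6].
μ_θ-semistable layers: μ^(1)=31; μ^(2)=13; μ^(3)=4; μ^(4)=-65/4

((0, 0, 1, 0, 0, 0); (2, 0, 0, 0, 0, 0); (1, 1, 0, 0, 0, 0); (0, 0, 1, 1, 1, 1))


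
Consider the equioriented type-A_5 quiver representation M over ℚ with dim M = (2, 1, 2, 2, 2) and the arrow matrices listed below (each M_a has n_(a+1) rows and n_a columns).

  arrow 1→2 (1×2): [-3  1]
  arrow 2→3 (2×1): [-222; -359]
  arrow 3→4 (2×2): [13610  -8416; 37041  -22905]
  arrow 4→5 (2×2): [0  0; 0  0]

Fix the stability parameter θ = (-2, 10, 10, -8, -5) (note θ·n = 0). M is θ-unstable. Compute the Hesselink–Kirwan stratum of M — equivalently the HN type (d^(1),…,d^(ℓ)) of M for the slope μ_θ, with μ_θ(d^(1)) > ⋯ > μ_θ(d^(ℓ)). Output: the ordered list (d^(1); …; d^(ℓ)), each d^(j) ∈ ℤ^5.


Interval decomposition of M: I[1,1], I[1,4], I[3,4], I[5,5]^2.
HN type (ℓ=4): μ^(1)=4; μ^(2)=1; μ^(3)=-2; μ^(4)=-5

((0, 1, 1, 1, 0); (0, 0, 1, 1, 0); (2, 0, 0, 0, 0); (0, 0, 0, 0, 2))


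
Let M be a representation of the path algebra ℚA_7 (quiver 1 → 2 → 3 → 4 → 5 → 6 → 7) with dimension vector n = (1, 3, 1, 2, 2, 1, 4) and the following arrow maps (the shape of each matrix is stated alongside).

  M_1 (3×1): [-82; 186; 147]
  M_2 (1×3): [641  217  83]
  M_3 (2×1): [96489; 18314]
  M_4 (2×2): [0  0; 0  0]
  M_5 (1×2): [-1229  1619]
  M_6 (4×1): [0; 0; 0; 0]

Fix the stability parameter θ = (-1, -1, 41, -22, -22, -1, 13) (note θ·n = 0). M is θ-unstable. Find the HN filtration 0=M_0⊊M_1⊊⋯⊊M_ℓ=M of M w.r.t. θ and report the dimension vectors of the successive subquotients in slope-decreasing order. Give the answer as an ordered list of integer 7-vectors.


Barcode: M ≅ I[1,4], I[2,2]^2, I[4,4], I[5,5], I[5,6], I[7,7]^4. HN layers by μ_θ (4 steps, strictly decreasing):
  μ^(1)=13; μ^(2)=19/2; μ^(3)=-1; μ^(4)=-22

((0, 0, 0, 0, 0, 0, 4); (0, 0, 1, 1, 0, 0, 0); (1, 3, 0, 0, 0, 1, 0); (0, 0, 0, 1, 2, 0, 0))


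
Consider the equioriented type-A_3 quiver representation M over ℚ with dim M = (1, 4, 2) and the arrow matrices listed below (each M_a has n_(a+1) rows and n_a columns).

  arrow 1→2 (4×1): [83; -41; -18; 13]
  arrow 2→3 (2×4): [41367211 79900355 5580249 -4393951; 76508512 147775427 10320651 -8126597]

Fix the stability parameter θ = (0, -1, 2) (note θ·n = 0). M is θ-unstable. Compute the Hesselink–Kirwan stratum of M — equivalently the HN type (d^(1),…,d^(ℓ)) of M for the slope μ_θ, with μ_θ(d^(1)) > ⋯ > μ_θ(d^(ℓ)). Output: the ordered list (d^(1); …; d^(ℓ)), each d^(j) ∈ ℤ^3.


Interval decomposition of M: I[1,3], I[2,2]^2, I[2,3].
HN type (ℓ=3): μ^(1)=2; μ^(2)=-1/2; μ^(3)=-1

((0, 0, 2); (1, 1, 0); (0, 3, 0))


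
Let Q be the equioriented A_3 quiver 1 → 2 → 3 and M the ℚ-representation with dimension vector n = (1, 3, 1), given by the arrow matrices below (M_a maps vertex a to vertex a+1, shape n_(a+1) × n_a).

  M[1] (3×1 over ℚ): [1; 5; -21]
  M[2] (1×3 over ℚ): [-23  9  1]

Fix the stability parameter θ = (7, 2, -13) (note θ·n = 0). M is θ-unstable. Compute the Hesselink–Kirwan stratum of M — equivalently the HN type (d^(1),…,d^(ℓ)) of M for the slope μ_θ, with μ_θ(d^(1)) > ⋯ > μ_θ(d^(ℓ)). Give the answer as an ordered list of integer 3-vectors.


Via rank(M_{q-1}∘⋯∘M_p): M ≅ I[1,3], I[2,2]^2.
μ_θ-semistable layers: μ^(1)=2; μ^(2)=-4/3

((0, 2, 0); (1, 1, 1))


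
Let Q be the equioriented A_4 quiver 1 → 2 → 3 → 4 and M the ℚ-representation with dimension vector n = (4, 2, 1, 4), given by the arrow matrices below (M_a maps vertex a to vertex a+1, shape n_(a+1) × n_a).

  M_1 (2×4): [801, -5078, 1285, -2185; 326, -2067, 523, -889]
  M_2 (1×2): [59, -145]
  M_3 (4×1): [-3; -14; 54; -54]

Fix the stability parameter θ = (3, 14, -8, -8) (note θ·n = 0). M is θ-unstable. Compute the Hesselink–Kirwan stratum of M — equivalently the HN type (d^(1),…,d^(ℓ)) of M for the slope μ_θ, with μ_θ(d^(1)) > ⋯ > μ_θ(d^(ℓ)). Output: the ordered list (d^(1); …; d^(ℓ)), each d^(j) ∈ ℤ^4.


Via rank(M_{q-1}∘⋯∘M_p): M ≅ I[1,1]^2, I[1,2], I[1,4], I[4,4]^3.
μ_θ-semistable layers: μ^(1)=14; μ^(2)=3; μ^(3)=1/4; μ^(4)=-8

((0, 1, 0, 0); (3, 0, 0, 0); (1, 1, 1, 1); (0, 0, 0, 3))


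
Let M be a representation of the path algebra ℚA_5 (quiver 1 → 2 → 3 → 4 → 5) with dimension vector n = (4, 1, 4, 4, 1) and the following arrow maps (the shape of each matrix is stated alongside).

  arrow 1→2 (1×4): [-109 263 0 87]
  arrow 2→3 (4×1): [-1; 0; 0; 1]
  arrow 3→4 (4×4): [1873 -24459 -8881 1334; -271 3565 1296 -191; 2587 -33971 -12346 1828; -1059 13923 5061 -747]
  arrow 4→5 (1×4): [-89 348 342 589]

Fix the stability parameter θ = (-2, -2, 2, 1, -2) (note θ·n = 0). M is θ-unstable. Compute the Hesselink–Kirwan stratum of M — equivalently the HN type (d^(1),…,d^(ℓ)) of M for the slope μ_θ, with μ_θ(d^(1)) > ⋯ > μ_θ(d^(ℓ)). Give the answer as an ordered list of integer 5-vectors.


Via rank(M_{q-1}∘⋯∘M_p): M ≅ I[1,1]^3, I[1,5], I[3,3], I[3,4]^2, I[4,4].
μ_θ-semistable layers: μ^(1)=2; μ^(2)=3/2; μ^(3)=1; μ^(4)=1/3; μ^(5)=-2

((0, 0, 1, 0, 0); (0, 0, 2, 2, 0); (0, 0, 0, 1, 0); (0, 0, 1, 1, 1); (4, 1, 0, 0, 0))


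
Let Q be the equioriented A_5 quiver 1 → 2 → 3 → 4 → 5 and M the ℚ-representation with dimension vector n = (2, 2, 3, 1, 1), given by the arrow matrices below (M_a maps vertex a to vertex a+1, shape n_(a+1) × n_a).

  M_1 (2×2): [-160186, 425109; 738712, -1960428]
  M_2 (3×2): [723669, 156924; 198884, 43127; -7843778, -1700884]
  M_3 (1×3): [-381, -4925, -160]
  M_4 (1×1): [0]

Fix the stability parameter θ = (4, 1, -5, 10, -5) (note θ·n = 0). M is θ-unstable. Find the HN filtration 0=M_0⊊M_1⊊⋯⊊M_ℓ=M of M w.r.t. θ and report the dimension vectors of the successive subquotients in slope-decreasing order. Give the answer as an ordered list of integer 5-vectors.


Barcode: M ≅ I[1,1], I[1,4], I[2,3], I[3,3], I[5,5]. HN layers by μ_θ (5 steps, strictly decreasing):
  μ^(1)=10; μ^(2)=4; μ^(3)=0; μ^(4)=-2; μ^(5)=-5

((0, 0, 0, 1, 0); (1, 0, 0, 0, 0); (1, 1, 1, 0, 0); (0, 1, 1, 0, 0); (0, 0, 1, 0, 1))


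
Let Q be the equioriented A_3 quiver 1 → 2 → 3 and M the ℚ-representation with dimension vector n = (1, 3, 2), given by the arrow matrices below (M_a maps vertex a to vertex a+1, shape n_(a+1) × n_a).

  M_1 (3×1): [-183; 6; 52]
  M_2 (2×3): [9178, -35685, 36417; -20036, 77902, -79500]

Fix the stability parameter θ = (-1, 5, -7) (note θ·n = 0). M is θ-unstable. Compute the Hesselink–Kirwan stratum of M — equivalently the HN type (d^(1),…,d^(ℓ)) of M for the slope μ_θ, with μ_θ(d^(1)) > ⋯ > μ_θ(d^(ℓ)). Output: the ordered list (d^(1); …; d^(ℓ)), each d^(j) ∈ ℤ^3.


Interval decomposition of M: I[1,2], I[2,3]^2.
HN type (ℓ=2): μ^(1)=5; μ^(2)=-1

((0, 1, 0); (1, 2, 2))


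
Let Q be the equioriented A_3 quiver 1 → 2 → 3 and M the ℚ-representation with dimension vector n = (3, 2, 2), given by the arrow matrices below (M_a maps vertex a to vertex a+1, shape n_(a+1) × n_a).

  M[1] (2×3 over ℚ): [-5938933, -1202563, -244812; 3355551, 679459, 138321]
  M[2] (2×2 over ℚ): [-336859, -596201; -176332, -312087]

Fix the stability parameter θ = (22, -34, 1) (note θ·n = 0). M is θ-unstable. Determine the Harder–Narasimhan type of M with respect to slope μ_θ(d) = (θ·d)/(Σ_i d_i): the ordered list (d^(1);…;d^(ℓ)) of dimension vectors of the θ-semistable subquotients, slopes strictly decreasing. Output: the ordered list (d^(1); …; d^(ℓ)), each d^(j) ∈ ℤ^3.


Barcode: M ≅ I[1,1], I[1,3]^2. HN layers by μ_θ (3 steps, strictly decreasing):
  μ^(1)=22; μ^(2)=1; μ^(3)=-6

((1, 0, 0); (0, 0, 2); (2, 2, 0))


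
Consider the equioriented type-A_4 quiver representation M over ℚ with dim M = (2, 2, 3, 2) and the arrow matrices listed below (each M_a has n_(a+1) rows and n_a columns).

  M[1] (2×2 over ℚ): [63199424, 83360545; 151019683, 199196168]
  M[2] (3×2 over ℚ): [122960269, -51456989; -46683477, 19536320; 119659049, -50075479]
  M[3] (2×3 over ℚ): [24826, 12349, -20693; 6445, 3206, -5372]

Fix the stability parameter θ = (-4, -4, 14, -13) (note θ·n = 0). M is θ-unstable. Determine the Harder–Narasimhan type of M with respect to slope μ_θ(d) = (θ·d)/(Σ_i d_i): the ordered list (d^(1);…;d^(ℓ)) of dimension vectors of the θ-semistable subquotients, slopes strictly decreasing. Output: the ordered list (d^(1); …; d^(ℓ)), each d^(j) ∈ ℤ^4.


Interval decomposition of M: I[1,4]^2, I[3,3].
HN type (ℓ=3): μ^(1)=14; μ^(2)=1/2; μ^(3)=-4

((0, 0, 1, 0); (0, 0, 2, 2); (2, 2, 0, 0))


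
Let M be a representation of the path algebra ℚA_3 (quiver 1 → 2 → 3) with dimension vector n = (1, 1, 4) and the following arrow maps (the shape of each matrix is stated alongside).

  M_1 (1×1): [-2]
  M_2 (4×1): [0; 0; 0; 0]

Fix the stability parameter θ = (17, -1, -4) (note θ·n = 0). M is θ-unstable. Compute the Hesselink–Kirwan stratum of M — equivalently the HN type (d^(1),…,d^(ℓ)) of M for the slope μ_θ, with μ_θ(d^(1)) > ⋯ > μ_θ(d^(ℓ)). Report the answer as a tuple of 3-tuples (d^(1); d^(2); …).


Barcode: M ≅ I[1,2], I[3,3]^4. HN layers by μ_θ (2 steps, strictly decreasing):
  μ^(1)=8; μ^(2)=-4

((1, 1, 0); (0, 0, 4))


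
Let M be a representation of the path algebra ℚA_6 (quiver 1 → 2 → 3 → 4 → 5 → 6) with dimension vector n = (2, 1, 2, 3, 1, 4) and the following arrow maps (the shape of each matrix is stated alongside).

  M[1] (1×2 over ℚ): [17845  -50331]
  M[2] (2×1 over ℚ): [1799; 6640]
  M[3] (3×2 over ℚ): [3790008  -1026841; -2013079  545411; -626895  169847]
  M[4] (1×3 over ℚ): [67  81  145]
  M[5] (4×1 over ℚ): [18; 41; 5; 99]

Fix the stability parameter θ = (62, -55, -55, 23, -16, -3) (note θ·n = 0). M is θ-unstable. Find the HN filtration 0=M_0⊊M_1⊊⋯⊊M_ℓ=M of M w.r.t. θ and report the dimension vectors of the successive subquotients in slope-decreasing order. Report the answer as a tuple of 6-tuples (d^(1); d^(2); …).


Via rank(M_{q-1}∘⋯∘M_p): M ≅ I[1,1], I[1,6], I[3,4], I[4,4], I[6,6]^3.
μ_θ-semistable layers: μ^(1)=62; μ^(2)=23; μ^(3)=4/3; μ^(4)=-3; μ^(5)=-16; μ^(6)=-55

((1, 0, 0, 0, 0, 0); (0, 0, 0, 2, 0, 0); (0, 0, 0, 1, 1, 1); (0, 0, 0, 0, 0, 3); (1, 1, 1, 0, 0, 0); (0, 0, 1, 0, 0, 0))


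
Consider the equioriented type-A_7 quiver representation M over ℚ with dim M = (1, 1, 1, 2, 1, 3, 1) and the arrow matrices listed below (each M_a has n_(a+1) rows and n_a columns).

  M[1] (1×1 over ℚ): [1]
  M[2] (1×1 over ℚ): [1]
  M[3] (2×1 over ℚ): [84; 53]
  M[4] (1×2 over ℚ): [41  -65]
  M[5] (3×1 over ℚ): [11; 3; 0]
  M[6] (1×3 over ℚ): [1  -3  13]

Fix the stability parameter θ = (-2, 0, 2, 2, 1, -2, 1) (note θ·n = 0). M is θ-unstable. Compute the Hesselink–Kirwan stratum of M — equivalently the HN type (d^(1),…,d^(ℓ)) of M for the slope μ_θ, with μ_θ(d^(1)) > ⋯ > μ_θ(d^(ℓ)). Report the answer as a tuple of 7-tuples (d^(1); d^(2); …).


Barcode: M ≅ I[1,7], I[4,4], I[6,6]^2. HN layers by μ_θ (5 steps, strictly decreasing):
  μ^(1)=2; μ^(2)=1; μ^(3)=3/4; μ^(4)=0; μ^(5)=-2

((0, 0, 0, 1, 0, 0, 0); (0, 0, 0, 0, 0, 0, 1); (0, 0, 1, 1, 1, 1, 0); (0, 1, 0, 0, 0, 0, 0); (1, 0, 0, 0, 0, 2, 0))


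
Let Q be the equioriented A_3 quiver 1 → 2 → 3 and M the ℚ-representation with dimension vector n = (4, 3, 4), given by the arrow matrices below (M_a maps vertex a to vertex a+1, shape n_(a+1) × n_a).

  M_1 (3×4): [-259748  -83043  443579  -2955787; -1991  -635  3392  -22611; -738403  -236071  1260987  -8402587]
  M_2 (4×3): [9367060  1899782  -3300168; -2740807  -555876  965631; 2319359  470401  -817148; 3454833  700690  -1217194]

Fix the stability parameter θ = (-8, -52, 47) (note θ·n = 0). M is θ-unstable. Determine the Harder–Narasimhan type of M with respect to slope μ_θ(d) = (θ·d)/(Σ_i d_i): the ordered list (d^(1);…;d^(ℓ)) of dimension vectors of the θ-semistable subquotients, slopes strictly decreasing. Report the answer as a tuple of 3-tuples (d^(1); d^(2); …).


Interval decomposition of M: I[1,1], I[1,3]^3, I[3,3].
HN type (ℓ=3): μ^(1)=47; μ^(2)=-8; μ^(3)=-30

((0, 0, 4); (1, 0, 0); (3, 3, 0))


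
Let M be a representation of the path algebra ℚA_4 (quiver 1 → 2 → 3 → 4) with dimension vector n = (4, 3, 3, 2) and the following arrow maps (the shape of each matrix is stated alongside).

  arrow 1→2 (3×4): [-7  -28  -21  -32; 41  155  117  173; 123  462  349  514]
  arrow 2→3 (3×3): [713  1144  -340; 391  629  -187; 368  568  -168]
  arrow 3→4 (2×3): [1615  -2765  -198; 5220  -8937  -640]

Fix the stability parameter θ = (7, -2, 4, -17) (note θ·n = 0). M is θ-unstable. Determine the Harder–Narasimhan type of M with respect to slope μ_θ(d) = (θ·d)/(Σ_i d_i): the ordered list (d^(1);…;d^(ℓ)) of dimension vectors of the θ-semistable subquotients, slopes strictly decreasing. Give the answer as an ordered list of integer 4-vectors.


Barcode: M ≅ I[1,1], I[1,2], I[1,4]^2, I[3,3]. HN layers by μ_θ (4 steps, strictly decreasing):
  μ^(1)=7; μ^(2)=4; μ^(3)=5/2; μ^(4)=-2

((1, 0, 0, 0); (0, 0, 1, 0); (1, 1, 0, 0); (2, 2, 2, 2))


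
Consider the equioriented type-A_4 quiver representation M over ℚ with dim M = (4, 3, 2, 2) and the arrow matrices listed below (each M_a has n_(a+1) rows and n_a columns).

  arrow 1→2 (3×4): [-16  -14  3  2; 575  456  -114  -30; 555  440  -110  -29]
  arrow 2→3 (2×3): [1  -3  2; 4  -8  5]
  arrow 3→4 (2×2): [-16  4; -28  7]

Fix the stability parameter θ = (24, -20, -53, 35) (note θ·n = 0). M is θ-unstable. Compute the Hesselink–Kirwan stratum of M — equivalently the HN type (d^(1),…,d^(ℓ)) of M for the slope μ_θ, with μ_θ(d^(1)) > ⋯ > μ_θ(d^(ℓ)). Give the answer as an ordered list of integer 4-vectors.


Interval decomposition of M: I[1,1], I[1,2], I[1,3], I[1,4], I[4,4].
HN type (ℓ=4): μ^(1)=35; μ^(2)=24; μ^(3)=2; μ^(4)=-49/3

((0, 0, 0, 2); (1, 0, 0, 0); (1, 1, 0, 0); (2, 2, 2, 0))


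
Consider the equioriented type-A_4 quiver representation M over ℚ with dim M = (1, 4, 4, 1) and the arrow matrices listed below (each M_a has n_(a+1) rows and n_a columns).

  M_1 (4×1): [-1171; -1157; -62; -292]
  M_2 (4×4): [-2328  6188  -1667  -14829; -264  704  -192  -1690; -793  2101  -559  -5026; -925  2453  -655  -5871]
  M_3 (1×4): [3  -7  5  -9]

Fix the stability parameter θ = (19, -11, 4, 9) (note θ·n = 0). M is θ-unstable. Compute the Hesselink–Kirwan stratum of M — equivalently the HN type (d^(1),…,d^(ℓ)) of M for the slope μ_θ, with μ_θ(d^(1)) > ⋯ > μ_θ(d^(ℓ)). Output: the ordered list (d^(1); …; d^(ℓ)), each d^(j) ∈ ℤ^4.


Barcode: M ≅ I[1,4], I[2,2], I[2,3]^2, I[3,3]. HN layers by μ_θ (3 steps, strictly decreasing):
  μ^(1)=9; μ^(2)=4; μ^(3)=-11

((0, 0, 0, 1); (1, 1, 4, 0); (0, 3, 0, 0))


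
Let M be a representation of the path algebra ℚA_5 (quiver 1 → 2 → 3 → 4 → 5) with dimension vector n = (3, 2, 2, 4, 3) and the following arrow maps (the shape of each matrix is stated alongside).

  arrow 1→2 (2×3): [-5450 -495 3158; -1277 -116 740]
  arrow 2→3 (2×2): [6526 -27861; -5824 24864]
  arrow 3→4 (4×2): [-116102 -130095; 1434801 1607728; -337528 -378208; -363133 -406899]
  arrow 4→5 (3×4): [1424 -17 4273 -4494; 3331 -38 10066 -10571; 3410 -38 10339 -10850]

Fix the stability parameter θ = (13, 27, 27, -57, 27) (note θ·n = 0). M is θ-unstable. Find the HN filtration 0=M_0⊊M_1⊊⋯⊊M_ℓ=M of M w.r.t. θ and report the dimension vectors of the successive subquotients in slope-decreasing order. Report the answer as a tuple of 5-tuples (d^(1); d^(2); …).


Via rank(M_{q-1}∘⋯∘M_p): M ≅ I[1,1], I[1,2], I[1,5], I[3,5], I[4,4], I[4,5].
μ_θ-semistable layers: μ^(1)=27; μ^(2)=13; μ^(3)=5/2; μ^(4)=-15; μ^(5)=-57

((0, 1, 0, 0, 3); (2, 0, 0, 0, 0); (1, 1, 1, 1, 0); (0, 0, 1, 1, 0); (0, 0, 0, 2, 0))


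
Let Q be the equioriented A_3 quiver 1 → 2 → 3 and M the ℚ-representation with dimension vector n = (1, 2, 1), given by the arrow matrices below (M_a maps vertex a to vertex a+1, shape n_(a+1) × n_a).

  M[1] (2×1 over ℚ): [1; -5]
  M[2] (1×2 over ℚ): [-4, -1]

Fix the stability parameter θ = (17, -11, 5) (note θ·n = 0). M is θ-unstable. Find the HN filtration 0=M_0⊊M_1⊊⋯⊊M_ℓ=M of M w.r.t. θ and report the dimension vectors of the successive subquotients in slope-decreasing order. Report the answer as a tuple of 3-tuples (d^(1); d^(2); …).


Interval decomposition of M: I[1,3], I[2,2].
HN type (ℓ=3): μ^(1)=5; μ^(2)=3; μ^(3)=-11

((0, 0, 1); (1, 1, 0); (0, 1, 0))


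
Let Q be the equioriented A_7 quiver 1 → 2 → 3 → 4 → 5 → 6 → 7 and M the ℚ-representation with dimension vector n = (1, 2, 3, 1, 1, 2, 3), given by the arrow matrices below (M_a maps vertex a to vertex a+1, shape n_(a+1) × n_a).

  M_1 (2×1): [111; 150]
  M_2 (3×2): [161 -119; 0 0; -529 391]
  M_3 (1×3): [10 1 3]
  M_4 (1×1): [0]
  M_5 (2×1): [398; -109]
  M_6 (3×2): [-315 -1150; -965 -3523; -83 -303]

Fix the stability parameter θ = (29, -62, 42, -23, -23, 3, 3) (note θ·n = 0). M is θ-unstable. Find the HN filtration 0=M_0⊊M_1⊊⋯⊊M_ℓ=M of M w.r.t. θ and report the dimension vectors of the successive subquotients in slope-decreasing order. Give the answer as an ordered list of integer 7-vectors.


Via rank(M_{q-1}∘⋯∘M_p): M ≅ I[1,4], I[2,2], I[3,3]^2, I[5,7], I[6,7], I[7,7].
μ_θ-semistable layers: μ^(1)=42; μ^(2)=19/2; μ^(3)=3; μ^(4)=-33/2; μ^(5)=-23; μ^(6)=-62

((0, 0, 2, 0, 0, 0, 0); (0, 0, 1, 1, 0, 0, 0); (0, 0, 0, 0, 0, 2, 3); (1, 1, 0, 0, 0, 0, 0); (0, 0, 0, 0, 1, 0, 0); (0, 1, 0, 0, 0, 0, 0))
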